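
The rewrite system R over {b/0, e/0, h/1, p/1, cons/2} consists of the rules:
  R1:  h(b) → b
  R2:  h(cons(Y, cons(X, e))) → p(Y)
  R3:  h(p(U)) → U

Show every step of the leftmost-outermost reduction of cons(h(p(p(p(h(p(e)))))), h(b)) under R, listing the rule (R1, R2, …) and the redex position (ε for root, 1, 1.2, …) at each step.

cons(p(p(e)), b)

1. cons(h(p(p(p(h(p(e)))))), h(b))  →  cons(p(p(h(p(e)))), h(b))   [R3 at 1]
2. cons(p(p(h(p(e)))), h(b))  →  cons(p(p(e)), h(b))   [R3 at 1.1.1]
3. cons(p(p(e)), h(b))  →  cons(p(p(e)), b)   [R1 at 2]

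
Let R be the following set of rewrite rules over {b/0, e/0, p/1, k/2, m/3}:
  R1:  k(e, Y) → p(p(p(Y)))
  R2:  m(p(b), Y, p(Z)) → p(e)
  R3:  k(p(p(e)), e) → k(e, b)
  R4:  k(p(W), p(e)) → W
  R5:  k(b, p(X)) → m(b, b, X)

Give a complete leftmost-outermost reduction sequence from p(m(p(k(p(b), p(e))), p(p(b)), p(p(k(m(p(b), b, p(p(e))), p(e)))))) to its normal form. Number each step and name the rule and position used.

1. p(m(p(k(p(b), p(e))), p(p(b)), p(p(k(m(p(b), b, p(p(e))), p(e))))))  →  p(m(p(b), p(p(b)), p(p(k(m(p(b), b, p(p(e))), p(e))))))   [R4 at 1.1.1]
2. p(m(p(b), p(p(b)), p(p(k(m(p(b), b, p(p(e))), p(e))))))  →  p(p(e))   [R2 at 1]

p(p(e))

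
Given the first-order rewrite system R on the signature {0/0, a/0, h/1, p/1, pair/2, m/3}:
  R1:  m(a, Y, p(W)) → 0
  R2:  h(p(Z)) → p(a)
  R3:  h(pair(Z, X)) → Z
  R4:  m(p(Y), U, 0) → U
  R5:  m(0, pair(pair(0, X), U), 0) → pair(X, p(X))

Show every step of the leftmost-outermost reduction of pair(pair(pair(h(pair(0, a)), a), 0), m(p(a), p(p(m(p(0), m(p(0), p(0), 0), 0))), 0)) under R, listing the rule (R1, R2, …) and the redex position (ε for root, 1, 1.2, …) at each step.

pair(pair(pair(0, a), 0), p(p(p(0))))

1. pair(pair(pair(h(pair(0, a)), a), 0), m(p(a), p(p(m(p(0), m(p(0), p(0), 0), 0))), 0))  →  pair(pair(pair(0, a), 0), m(p(a), p(p(m(p(0), m(p(0), p(0), 0), 0))), 0))   [R3 at 1.1.1]
2. pair(pair(pair(0, a), 0), m(p(a), p(p(m(p(0), m(p(0), p(0), 0), 0))), 0))  →  pair(pair(pair(0, a), 0), p(p(m(p(0), m(p(0), p(0), 0), 0))))   [R4 at 2]
3. pair(pair(pair(0, a), 0), p(p(m(p(0), m(p(0), p(0), 0), 0))))  →  pair(pair(pair(0, a), 0), p(p(m(p(0), p(0), 0))))   [R4 at 2.1.1]
4. pair(pair(pair(0, a), 0), p(p(m(p(0), p(0), 0))))  →  pair(pair(pair(0, a), 0), p(p(p(0))))   [R4 at 2.1.1]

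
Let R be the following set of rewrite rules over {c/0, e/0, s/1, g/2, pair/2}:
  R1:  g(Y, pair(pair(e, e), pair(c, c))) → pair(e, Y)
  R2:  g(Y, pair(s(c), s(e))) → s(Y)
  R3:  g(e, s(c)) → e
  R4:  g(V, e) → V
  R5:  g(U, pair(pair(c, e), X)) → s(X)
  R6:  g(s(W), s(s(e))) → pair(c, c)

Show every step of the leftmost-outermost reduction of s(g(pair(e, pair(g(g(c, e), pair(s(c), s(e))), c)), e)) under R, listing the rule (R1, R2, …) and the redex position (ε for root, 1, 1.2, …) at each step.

1. s(g(pair(e, pair(g(g(c, e), pair(s(c), s(e))), c)), e))  →  s(pair(e, pair(g(g(c, e), pair(s(c), s(e))), c)))   [R4 at 1]
2. s(pair(e, pair(g(g(c, e), pair(s(c), s(e))), c)))  →  s(pair(e, pair(s(g(c, e)), c)))   [R2 at 1.2.1]
3. s(pair(e, pair(s(g(c, e)), c)))  →  s(pair(e, pair(s(c), c)))   [R4 at 1.2.1.1]

s(pair(e, pair(s(c), c)))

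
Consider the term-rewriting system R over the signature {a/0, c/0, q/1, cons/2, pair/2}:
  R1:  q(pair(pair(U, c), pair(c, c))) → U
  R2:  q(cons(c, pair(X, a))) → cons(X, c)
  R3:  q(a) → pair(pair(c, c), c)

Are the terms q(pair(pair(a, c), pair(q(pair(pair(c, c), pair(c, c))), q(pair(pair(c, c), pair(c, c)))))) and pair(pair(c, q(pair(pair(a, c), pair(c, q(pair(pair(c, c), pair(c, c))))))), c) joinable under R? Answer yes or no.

no — NF(t₁) = a, NF(t₂) = pair(pair(c, a), c)

Reduce t₁ = q(pair(pair(a, c), pair(q(pair(pair(c, c), pair(c, c))), q(pair(pair(c, c), pair(c, c)))))):
1. q(pair(pair(a, c), pair(q(pair(pair(c, c), pair(c, c))), q(pair(pair(c, c), pair(c, c))))))  →  q(pair(pair(a, c), pair(c, q(pair(pair(c, c), pair(c, c))))))   [R1 at 1.2.1]
2. q(pair(pair(a, c), pair(c, q(pair(pair(c, c), pair(c, c))))))  →  q(pair(pair(a, c), pair(c, c)))   [R1 at 1.2.2]
3. q(pair(pair(a, c), pair(c, c)))  →  a   [R1 at ε]

Reduce t₂ = pair(pair(c, q(pair(pair(a, c), pair(c, q(pair(pair(c, c), pair(c, c))))))), c):
1. pair(pair(c, q(pair(pair(a, c), pair(c, q(pair(pair(c, c), pair(c, c))))))), c)  →  pair(pair(c, q(pair(pair(a, c), pair(c, c)))), c)   [R1 at 1.2.1.2.2]
2. pair(pair(c, q(pair(pair(a, c), pair(c, c)))), c)  →  pair(pair(c, a), c)   [R1 at 1.2]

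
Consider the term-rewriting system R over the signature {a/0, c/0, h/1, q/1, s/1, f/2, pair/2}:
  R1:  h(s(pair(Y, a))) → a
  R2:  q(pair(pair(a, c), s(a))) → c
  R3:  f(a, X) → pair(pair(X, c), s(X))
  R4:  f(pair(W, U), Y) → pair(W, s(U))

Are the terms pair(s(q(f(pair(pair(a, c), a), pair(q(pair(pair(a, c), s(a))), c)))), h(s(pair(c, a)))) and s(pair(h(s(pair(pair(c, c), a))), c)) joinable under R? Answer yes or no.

Reduce t₁ = pair(s(q(f(pair(pair(a, c), a), pair(q(pair(pair(a, c), s(a))), c)))), h(s(pair(c, a)))):
1. pair(s(q(f(pair(pair(a, c), a), pair(q(pair(pair(a, c), s(a))), c)))), h(s(pair(c, a))))  →  pair(s(q(pair(pair(a, c), s(a)))), h(s(pair(c, a))))   [R4 at 1.1.1]
2. pair(s(q(pair(pair(a, c), s(a)))), h(s(pair(c, a))))  →  pair(s(c), h(s(pair(c, a))))   [R2 at 1.1]
3. pair(s(c), h(s(pair(c, a))))  →  pair(s(c), a)   [R1 at 2]

Reduce t₂ = s(pair(h(s(pair(pair(c, c), a))), c)):
1. s(pair(h(s(pair(pair(c, c), a))), c))  →  s(pair(a, c))   [R1 at 1.1]

no — NF(t₁) = pair(s(c), a), NF(t₂) = s(pair(a, c))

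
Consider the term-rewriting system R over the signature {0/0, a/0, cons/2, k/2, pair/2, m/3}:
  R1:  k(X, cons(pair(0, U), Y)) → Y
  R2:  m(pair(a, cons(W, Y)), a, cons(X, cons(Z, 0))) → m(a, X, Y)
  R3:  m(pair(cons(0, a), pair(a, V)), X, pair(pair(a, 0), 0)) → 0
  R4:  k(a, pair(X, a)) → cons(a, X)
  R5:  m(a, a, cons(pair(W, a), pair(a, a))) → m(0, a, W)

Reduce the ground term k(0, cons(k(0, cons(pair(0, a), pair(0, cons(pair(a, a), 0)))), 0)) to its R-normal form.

0

1. k(0, cons(k(0, cons(pair(0, a), pair(0, cons(pair(a, a), 0)))), 0))  →  k(0, cons(pair(0, cons(pair(a, a), 0)), 0))   [R1 at 2.1]
2. k(0, cons(pair(0, cons(pair(a, a), 0)), 0))  →  0   [R1 at ε]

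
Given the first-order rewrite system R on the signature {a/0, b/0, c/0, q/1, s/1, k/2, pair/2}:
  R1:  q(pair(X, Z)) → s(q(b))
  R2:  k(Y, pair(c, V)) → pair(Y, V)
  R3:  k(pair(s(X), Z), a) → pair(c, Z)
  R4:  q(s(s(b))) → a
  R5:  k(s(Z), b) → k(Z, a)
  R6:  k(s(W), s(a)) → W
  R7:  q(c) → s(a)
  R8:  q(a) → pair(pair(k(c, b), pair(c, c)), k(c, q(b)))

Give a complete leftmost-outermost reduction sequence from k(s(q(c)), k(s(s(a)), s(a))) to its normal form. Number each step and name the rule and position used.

s(a)

1. k(s(q(c)), k(s(s(a)), s(a)))  →  k(s(s(a)), k(s(s(a)), s(a)))   [R7 at 1.1]
2. k(s(s(a)), k(s(s(a)), s(a)))  →  k(s(s(a)), s(a))   [R6 at 2]
3. k(s(s(a)), s(a))  →  s(a)   [R6 at ε]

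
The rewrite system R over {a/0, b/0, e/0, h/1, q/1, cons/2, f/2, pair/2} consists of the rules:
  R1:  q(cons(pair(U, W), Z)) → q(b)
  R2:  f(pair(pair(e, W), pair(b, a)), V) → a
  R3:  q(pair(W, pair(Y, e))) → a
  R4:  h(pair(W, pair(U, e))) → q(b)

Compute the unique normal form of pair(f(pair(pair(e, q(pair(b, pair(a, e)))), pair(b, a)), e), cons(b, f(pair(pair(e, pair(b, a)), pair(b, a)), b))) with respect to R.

pair(a, cons(b, a))

1. pair(f(pair(pair(e, q(pair(b, pair(a, e)))), pair(b, a)), e), cons(b, f(pair(pair(e, pair(b, a)), pair(b, a)), b)))  →  pair(a, cons(b, f(pair(pair(e, pair(b, a)), pair(b, a)), b)))   [R2 at 1]
2. pair(a, cons(b, f(pair(pair(e, pair(b, a)), pair(b, a)), b)))  →  pair(a, cons(b, a))   [R2 at 2.2]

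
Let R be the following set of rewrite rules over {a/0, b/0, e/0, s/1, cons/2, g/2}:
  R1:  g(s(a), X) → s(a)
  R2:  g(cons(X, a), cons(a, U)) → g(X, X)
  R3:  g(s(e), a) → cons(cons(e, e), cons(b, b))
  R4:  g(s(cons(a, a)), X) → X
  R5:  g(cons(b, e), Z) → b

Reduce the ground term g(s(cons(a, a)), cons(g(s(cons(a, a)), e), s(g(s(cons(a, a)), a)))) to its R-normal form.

1. g(s(cons(a, a)), cons(g(s(cons(a, a)), e), s(g(s(cons(a, a)), a))))  →  cons(g(s(cons(a, a)), e), s(g(s(cons(a, a)), a)))   [R4 at ε]
2. cons(g(s(cons(a, a)), e), s(g(s(cons(a, a)), a)))  →  cons(e, s(g(s(cons(a, a)), a)))   [R4 at 1]
3. cons(e, s(g(s(cons(a, a)), a)))  →  cons(e, s(a))   [R4 at 2.1]

cons(e, s(a))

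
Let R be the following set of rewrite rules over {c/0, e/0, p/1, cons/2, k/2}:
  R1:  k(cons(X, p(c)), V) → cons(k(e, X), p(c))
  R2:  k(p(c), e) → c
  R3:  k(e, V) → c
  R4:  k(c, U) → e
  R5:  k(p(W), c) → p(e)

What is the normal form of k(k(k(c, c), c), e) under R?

1. k(k(k(c, c), c), e)  →  k(k(e, c), e)   [R4 at 1.1]
2. k(k(e, c), e)  →  k(c, e)   [R3 at 1]
3. k(c, e)  →  e   [R4 at ε]

e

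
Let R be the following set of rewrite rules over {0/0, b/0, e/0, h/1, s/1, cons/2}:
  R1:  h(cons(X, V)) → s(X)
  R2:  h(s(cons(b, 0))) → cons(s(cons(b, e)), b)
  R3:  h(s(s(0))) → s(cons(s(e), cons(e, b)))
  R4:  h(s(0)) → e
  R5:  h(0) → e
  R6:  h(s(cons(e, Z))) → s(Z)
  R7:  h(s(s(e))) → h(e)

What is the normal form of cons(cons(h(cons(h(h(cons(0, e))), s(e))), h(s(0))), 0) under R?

1. cons(cons(h(cons(h(h(cons(0, e))), s(e))), h(s(0))), 0)  →  cons(cons(s(h(h(cons(0, e)))), h(s(0))), 0)   [R1 at 1.1]
2. cons(cons(s(h(h(cons(0, e)))), h(s(0))), 0)  →  cons(cons(s(h(s(0))), h(s(0))), 0)   [R1 at 1.1.1.1]
3. cons(cons(s(h(s(0))), h(s(0))), 0)  →  cons(cons(s(e), h(s(0))), 0)   [R4 at 1.1.1]
4. cons(cons(s(e), h(s(0))), 0)  →  cons(cons(s(e), e), 0)   [R4 at 1.2]

cons(cons(s(e), e), 0)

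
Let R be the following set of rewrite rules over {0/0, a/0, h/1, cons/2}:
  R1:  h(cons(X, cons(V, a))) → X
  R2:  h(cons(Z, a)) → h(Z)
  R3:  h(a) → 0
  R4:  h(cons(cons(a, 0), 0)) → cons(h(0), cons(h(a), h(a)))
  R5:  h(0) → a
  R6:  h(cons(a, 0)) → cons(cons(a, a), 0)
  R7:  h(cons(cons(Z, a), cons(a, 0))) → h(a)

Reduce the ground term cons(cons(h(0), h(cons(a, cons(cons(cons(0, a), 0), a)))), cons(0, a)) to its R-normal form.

1. cons(cons(h(0), h(cons(a, cons(cons(cons(0, a), 0), a)))), cons(0, a))  →  cons(cons(a, h(cons(a, cons(cons(cons(0, a), 0), a)))), cons(0, a))   [R5 at 1.1]
2. cons(cons(a, h(cons(a, cons(cons(cons(0, a), 0), a)))), cons(0, a))  →  cons(cons(a, a), cons(0, a))   [R1 at 1.2]

cons(cons(a, a), cons(0, a))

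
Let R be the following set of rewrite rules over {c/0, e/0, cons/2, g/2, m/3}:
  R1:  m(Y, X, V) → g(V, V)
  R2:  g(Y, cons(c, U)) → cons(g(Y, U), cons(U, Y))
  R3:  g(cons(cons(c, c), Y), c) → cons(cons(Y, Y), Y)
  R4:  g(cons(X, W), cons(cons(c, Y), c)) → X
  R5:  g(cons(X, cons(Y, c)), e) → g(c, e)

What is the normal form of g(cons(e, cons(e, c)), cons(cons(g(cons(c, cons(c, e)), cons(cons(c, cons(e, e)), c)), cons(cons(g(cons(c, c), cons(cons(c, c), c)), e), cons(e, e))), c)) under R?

e

1. g(cons(e, cons(e, c)), cons(cons(g(cons(c, cons(c, e)), cons(cons(c, cons(e, e)), c)), cons(cons(g(cons(c, c), cons(cons(c, c), c)), e), cons(e, e))), c))  →  g(cons(e, cons(e, c)), cons(cons(c, cons(cons(g(cons(c, c), cons(cons(c, c), c)), e), cons(e, e))), c))   [R4 at 2.1.1]
2. g(cons(e, cons(e, c)), cons(cons(c, cons(cons(g(cons(c, c), cons(cons(c, c), c)), e), cons(e, e))), c))  →  e   [R4 at ε]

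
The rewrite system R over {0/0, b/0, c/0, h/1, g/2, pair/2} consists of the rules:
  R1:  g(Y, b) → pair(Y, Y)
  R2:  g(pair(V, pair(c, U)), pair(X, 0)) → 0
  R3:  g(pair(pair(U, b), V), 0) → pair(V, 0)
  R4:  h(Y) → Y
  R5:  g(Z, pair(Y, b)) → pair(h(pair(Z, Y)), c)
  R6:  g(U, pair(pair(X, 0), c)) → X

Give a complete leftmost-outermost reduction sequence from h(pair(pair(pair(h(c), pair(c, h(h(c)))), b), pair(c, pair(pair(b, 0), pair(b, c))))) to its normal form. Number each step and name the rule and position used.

pair(pair(pair(c, pair(c, c)), b), pair(c, pair(pair(b, 0), pair(b, c))))

1. h(pair(pair(pair(h(c), pair(c, h(h(c)))), b), pair(c, pair(pair(b, 0), pair(b, c)))))  →  pair(pair(pair(h(c), pair(c, h(h(c)))), b), pair(c, pair(pair(b, 0), pair(b, c))))   [R4 at ε]
2. pair(pair(pair(h(c), pair(c, h(h(c)))), b), pair(c, pair(pair(b, 0), pair(b, c))))  →  pair(pair(pair(c, pair(c, h(h(c)))), b), pair(c, pair(pair(b, 0), pair(b, c))))   [R4 at 1.1.1]
3. pair(pair(pair(c, pair(c, h(h(c)))), b), pair(c, pair(pair(b, 0), pair(b, c))))  →  pair(pair(pair(c, pair(c, h(c))), b), pair(c, pair(pair(b, 0), pair(b, c))))   [R4 at 1.1.2.2]
4. pair(pair(pair(c, pair(c, h(c))), b), pair(c, pair(pair(b, 0), pair(b, c))))  →  pair(pair(pair(c, pair(c, c)), b), pair(c, pair(pair(b, 0), pair(b, c))))   [R4 at 1.1.2.2]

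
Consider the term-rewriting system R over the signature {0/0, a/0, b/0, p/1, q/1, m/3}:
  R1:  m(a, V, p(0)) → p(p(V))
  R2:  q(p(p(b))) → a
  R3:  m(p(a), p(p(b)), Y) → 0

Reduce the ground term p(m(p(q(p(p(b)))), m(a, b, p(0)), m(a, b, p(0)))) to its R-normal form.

1. p(m(p(q(p(p(b)))), m(a, b, p(0)), m(a, b, p(0))))  →  p(m(p(a), m(a, b, p(0)), m(a, b, p(0))))   [R2 at 1.1.1]
2. p(m(p(a), m(a, b, p(0)), m(a, b, p(0))))  →  p(m(p(a), p(p(b)), m(a, b, p(0))))   [R1 at 1.2]
3. p(m(p(a), p(p(b)), m(a, b, p(0))))  →  p(0)   [R3 at 1]

p(0)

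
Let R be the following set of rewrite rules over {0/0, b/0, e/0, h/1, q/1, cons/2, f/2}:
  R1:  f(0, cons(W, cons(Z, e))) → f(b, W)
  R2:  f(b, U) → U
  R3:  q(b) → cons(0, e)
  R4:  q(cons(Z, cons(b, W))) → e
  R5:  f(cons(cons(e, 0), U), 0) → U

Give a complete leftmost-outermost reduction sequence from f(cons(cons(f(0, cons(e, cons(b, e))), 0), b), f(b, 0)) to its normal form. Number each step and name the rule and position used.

b

1. f(cons(cons(f(0, cons(e, cons(b, e))), 0), b), f(b, 0))  →  f(cons(cons(f(b, e), 0), b), f(b, 0))   [R1 at 1.1.1]
2. f(cons(cons(f(b, e), 0), b), f(b, 0))  →  f(cons(cons(e, 0), b), f(b, 0))   [R2 at 1.1.1]
3. f(cons(cons(e, 0), b), f(b, 0))  →  f(cons(cons(e, 0), b), 0)   [R2 at 2]
4. f(cons(cons(e, 0), b), 0)  →  b   [R5 at ε]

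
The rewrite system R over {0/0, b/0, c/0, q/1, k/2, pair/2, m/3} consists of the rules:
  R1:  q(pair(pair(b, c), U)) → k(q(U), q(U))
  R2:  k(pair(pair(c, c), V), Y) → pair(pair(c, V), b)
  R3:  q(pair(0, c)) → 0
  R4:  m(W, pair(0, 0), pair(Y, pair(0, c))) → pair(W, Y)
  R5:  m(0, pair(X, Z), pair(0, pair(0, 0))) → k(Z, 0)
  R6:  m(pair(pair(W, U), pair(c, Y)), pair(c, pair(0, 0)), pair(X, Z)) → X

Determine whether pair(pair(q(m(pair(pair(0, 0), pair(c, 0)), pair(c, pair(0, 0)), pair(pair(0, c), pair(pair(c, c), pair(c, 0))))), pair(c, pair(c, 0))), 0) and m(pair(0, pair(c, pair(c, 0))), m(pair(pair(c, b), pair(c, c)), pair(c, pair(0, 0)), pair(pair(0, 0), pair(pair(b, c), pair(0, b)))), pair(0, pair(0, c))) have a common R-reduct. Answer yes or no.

Reduce t₁ = pair(pair(q(m(pair(pair(0, 0), pair(c, 0)), pair(c, pair(0, 0)), pair(pair(0, c), pair(pair(c, c), pair(c, 0))))), pair(c, pair(c, 0))), 0):
1. pair(pair(q(m(pair(pair(0, 0), pair(c, 0)), pair(c, pair(0, 0)), pair(pair(0, c), pair(pair(c, c), pair(c, 0))))), pair(c, pair(c, 0))), 0)  →  pair(pair(q(pair(0, c)), pair(c, pair(c, 0))), 0)   [R6 at 1.1.1]
2. pair(pair(q(pair(0, c)), pair(c, pair(c, 0))), 0)  →  pair(pair(0, pair(c, pair(c, 0))), 0)   [R3 at 1.1]

Reduce t₂ = m(pair(0, pair(c, pair(c, 0))), m(pair(pair(c, b), pair(c, c)), pair(c, pair(0, 0)), pair(pair(0, 0), pair(pair(b, c), pair(0, b)))), pair(0, pair(0, c))):
1. m(pair(0, pair(c, pair(c, 0))), m(pair(pair(c, b), pair(c, c)), pair(c, pair(0, 0)), pair(pair(0, 0), pair(pair(b, c), pair(0, b)))), pair(0, pair(0, c)))  →  m(pair(0, pair(c, pair(c, 0))), pair(0, 0), pair(0, pair(0, c)))   [R6 at 2]
2. m(pair(0, pair(c, pair(c, 0))), pair(0, 0), pair(0, pair(0, c)))  →  pair(pair(0, pair(c, pair(c, 0))), 0)   [R4 at ε]

yes — NF(t₁) = pair(pair(0, pair(c, pair(c, 0))), 0), NF(t₂) = pair(pair(0, pair(c, pair(c, 0))), 0)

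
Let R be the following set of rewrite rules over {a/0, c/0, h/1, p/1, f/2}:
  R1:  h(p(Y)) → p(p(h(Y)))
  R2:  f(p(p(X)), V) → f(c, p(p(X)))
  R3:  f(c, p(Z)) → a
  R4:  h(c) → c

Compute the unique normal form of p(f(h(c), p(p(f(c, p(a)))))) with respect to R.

1. p(f(h(c), p(p(f(c, p(a))))))  →  p(f(c, p(p(f(c, p(a))))))   [R4 at 1.1]
2. p(f(c, p(p(f(c, p(a))))))  →  p(a)   [R3 at 1]

p(a)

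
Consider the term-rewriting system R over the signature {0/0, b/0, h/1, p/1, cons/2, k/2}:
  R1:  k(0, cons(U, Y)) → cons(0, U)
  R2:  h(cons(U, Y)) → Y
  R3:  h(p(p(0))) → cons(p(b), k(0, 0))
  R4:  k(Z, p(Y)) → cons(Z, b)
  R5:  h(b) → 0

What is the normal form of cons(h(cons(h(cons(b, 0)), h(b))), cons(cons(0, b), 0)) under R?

cons(0, cons(cons(0, b), 0))

1. cons(h(cons(h(cons(b, 0)), h(b))), cons(cons(0, b), 0))  →  cons(h(b), cons(cons(0, b), 0))   [R2 at 1]
2. cons(h(b), cons(cons(0, b), 0))  →  cons(0, cons(cons(0, b), 0))   [R5 at 1]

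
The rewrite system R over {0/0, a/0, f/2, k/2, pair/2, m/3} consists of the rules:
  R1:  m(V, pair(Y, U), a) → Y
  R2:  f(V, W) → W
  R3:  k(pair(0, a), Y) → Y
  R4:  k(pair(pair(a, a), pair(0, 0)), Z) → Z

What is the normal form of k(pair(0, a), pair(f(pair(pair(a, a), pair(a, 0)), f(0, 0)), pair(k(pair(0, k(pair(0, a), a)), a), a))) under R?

1. k(pair(0, a), pair(f(pair(pair(a, a), pair(a, 0)), f(0, 0)), pair(k(pair(0, k(pair(0, a), a)), a), a)))  →  pair(f(pair(pair(a, a), pair(a, 0)), f(0, 0)), pair(k(pair(0, k(pair(0, a), a)), a), a))   [R3 at ε]
2. pair(f(pair(pair(a, a), pair(a, 0)), f(0, 0)), pair(k(pair(0, k(pair(0, a), a)), a), a))  →  pair(f(0, 0), pair(k(pair(0, k(pair(0, a), a)), a), a))   [R2 at 1]
3. pair(f(0, 0), pair(k(pair(0, k(pair(0, a), a)), a), a))  →  pair(0, pair(k(pair(0, k(pair(0, a), a)), a), a))   [R2 at 1]
4. pair(0, pair(k(pair(0, k(pair(0, a), a)), a), a))  →  pair(0, pair(k(pair(0, a), a), a))   [R3 at 2.1.1.2]
5. pair(0, pair(k(pair(0, a), a), a))  →  pair(0, pair(a, a))   [R3 at 2.1]

pair(0, pair(a, a))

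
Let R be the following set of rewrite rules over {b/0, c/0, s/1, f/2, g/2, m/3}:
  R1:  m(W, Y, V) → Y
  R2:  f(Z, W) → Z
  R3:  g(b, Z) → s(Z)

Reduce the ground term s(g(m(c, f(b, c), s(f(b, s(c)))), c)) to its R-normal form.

1. s(g(m(c, f(b, c), s(f(b, s(c)))), c))  →  s(g(f(b, c), c))   [R1 at 1.1]
2. s(g(f(b, c), c))  →  s(g(b, c))   [R2 at 1.1]
3. s(g(b, c))  →  s(s(c))   [R3 at 1]

s(s(c))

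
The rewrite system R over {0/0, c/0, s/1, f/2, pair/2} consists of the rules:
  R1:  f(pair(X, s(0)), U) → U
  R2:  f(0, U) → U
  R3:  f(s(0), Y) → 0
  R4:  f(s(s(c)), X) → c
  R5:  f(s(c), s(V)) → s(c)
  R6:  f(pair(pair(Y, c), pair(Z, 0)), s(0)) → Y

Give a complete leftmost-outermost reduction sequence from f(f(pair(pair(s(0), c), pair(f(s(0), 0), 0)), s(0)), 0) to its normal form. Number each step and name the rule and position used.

1. f(f(pair(pair(s(0), c), pair(f(s(0), 0), 0)), s(0)), 0)  →  f(s(0), 0)   [R6 at 1]
2. f(s(0), 0)  →  0   [R3 at ε]

0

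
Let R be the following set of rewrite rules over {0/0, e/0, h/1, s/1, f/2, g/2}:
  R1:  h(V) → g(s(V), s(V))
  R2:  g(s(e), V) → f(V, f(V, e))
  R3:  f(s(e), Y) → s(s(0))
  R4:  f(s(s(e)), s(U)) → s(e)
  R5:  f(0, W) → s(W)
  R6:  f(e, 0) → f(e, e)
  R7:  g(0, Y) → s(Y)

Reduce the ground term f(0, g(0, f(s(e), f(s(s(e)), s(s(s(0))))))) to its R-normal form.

s(s(s(s(0))))

1. f(0, g(0, f(s(e), f(s(s(e)), s(s(s(0)))))))  →  s(g(0, f(s(e), f(s(s(e)), s(s(s(0)))))))   [R5 at ε]
2. s(g(0, f(s(e), f(s(s(e)), s(s(s(0)))))))  →  s(s(f(s(e), f(s(s(e)), s(s(s(0)))))))   [R7 at 1]
3. s(s(f(s(e), f(s(s(e)), s(s(s(0)))))))  →  s(s(s(s(0))))   [R3 at 1.1]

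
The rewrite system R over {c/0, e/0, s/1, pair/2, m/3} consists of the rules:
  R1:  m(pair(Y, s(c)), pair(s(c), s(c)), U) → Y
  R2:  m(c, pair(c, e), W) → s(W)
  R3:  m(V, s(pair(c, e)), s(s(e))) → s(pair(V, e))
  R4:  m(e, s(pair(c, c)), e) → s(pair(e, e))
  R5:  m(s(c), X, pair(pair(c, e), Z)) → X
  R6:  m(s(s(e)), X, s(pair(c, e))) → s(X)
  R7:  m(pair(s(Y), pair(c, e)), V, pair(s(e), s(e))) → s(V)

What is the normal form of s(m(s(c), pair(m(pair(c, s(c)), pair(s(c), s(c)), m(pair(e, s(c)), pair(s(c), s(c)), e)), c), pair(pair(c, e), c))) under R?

1. s(m(s(c), pair(m(pair(c, s(c)), pair(s(c), s(c)), m(pair(e, s(c)), pair(s(c), s(c)), e)), c), pair(pair(c, e), c)))  →  s(pair(m(pair(c, s(c)), pair(s(c), s(c)), m(pair(e, s(c)), pair(s(c), s(c)), e)), c))   [R5 at 1]
2. s(pair(m(pair(c, s(c)), pair(s(c), s(c)), m(pair(e, s(c)), pair(s(c), s(c)), e)), c))  →  s(pair(c, c))   [R1 at 1.1]

s(pair(c, c))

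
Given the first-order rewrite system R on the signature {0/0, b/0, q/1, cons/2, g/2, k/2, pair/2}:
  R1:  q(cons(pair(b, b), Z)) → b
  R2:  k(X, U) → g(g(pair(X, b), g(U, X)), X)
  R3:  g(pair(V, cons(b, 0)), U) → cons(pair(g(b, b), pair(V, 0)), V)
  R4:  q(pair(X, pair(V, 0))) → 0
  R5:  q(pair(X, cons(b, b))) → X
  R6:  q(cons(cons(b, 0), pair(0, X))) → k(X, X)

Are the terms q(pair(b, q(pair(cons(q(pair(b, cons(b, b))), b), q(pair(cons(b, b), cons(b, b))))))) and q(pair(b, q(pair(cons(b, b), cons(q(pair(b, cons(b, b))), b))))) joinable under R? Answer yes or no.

yes — NF(t₁) = b, NF(t₂) = b

Reduce t₁ = q(pair(b, q(pair(cons(q(pair(b, cons(b, b))), b), q(pair(cons(b, b), cons(b, b))))))):
1. q(pair(b, q(pair(cons(q(pair(b, cons(b, b))), b), q(pair(cons(b, b), cons(b, b)))))))  →  q(pair(b, q(pair(cons(b, b), q(pair(cons(b, b), cons(b, b)))))))   [R5 at 1.2.1.1.1]
2. q(pair(b, q(pair(cons(b, b), q(pair(cons(b, b), cons(b, b)))))))  →  q(pair(b, q(pair(cons(b, b), cons(b, b)))))   [R5 at 1.2.1.2]
3. q(pair(b, q(pair(cons(b, b), cons(b, b)))))  →  q(pair(b, cons(b, b)))   [R5 at 1.2]
4. q(pair(b, cons(b, b)))  →  b   [R5 at ε]

Reduce t₂ = q(pair(b, q(pair(cons(b, b), cons(q(pair(b, cons(b, b))), b))))):
1. q(pair(b, q(pair(cons(b, b), cons(q(pair(b, cons(b, b))), b)))))  →  q(pair(b, q(pair(cons(b, b), cons(b, b)))))   [R5 at 1.2.1.2.1]
2. q(pair(b, q(pair(cons(b, b), cons(b, b)))))  →  q(pair(b, cons(b, b)))   [R5 at 1.2]
3. q(pair(b, cons(b, b)))  →  b   [R5 at ε]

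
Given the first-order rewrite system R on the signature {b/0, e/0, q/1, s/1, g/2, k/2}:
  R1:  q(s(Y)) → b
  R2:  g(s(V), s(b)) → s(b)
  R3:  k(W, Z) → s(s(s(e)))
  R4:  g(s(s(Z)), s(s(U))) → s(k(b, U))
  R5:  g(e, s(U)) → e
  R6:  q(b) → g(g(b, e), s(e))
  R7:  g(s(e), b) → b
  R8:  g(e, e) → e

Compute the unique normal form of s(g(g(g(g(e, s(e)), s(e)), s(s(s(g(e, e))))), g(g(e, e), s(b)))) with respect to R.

s(e)

1. s(g(g(g(g(e, s(e)), s(e)), s(s(s(g(e, e))))), g(g(e, e), s(b))))  →  s(g(g(g(e, s(e)), s(s(s(g(e, e))))), g(g(e, e), s(b))))   [R5 at 1.1.1.1]
2. s(g(g(g(e, s(e)), s(s(s(g(e, e))))), g(g(e, e), s(b))))  →  s(g(g(e, s(s(s(g(e, e))))), g(g(e, e), s(b))))   [R5 at 1.1.1]
3. s(g(g(e, s(s(s(g(e, e))))), g(g(e, e), s(b))))  →  s(g(e, g(g(e, e), s(b))))   [R5 at 1.1]
4. s(g(e, g(g(e, e), s(b))))  →  s(g(e, g(e, s(b))))   [R8 at 1.2.1]
5. s(g(e, g(e, s(b))))  →  s(g(e, e))   [R5 at 1.2]
6. s(g(e, e))  →  s(e)   [R8 at 1]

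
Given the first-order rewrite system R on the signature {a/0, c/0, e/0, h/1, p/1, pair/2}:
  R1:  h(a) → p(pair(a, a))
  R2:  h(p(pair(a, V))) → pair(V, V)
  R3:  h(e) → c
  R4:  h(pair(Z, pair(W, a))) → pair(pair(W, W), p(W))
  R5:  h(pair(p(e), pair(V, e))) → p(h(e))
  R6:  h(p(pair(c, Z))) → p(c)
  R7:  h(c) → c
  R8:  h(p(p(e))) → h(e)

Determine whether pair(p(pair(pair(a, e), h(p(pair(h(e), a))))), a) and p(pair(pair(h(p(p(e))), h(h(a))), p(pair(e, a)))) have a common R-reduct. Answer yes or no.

no — NF(t₁) = pair(p(pair(pair(a, e), p(c))), a), NF(t₂) = p(pair(pair(c, pair(a, a)), p(pair(e, a))))

Reduce t₁ = pair(p(pair(pair(a, e), h(p(pair(h(e), a))))), a):
1. pair(p(pair(pair(a, e), h(p(pair(h(e), a))))), a)  →  pair(p(pair(pair(a, e), h(p(pair(c, a))))), a)   [R3 at 1.1.2.1.1.1]
2. pair(p(pair(pair(a, e), h(p(pair(c, a))))), a)  →  pair(p(pair(pair(a, e), p(c))), a)   [R6 at 1.1.2]

Reduce t₂ = p(pair(pair(h(p(p(e))), h(h(a))), p(pair(e, a)))):
1. p(pair(pair(h(p(p(e))), h(h(a))), p(pair(e, a))))  →  p(pair(pair(h(e), h(h(a))), p(pair(e, a))))   [R8 at 1.1.1]
2. p(pair(pair(h(e), h(h(a))), p(pair(e, a))))  →  p(pair(pair(c, h(h(a))), p(pair(e, a))))   [R3 at 1.1.1]
3. p(pair(pair(c, h(h(a))), p(pair(e, a))))  →  p(pair(pair(c, h(p(pair(a, a)))), p(pair(e, a))))   [R1 at 1.1.2.1]
4. p(pair(pair(c, h(p(pair(a, a)))), p(pair(e, a))))  →  p(pair(pair(c, pair(a, a)), p(pair(e, a))))   [R2 at 1.1.2]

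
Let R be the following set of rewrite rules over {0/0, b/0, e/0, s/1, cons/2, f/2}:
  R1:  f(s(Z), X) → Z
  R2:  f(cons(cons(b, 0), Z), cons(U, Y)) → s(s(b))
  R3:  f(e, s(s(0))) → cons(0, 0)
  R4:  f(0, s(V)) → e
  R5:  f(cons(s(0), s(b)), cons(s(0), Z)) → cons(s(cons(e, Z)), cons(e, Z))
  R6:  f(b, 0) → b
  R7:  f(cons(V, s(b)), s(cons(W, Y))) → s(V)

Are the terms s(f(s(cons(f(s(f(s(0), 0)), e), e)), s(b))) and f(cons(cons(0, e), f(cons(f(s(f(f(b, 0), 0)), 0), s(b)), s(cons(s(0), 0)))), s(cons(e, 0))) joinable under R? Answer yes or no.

yes — NF(t₁) = s(cons(0, e)), NF(t₂) = s(cons(0, e))

Reduce t₁ = s(f(s(cons(f(s(f(s(0), 0)), e), e)), s(b))):
1. s(f(s(cons(f(s(f(s(0), 0)), e), e)), s(b)))  →  s(cons(f(s(f(s(0), 0)), e), e))   [R1 at 1]
2. s(cons(f(s(f(s(0), 0)), e), e))  →  s(cons(f(s(0), 0), e))   [R1 at 1.1]
3. s(cons(f(s(0), 0), e))  →  s(cons(0, e))   [R1 at 1.1]

Reduce t₂ = f(cons(cons(0, e), f(cons(f(s(f(f(b, 0), 0)), 0), s(b)), s(cons(s(0), 0)))), s(cons(e, 0))):
1. f(cons(cons(0, e), f(cons(f(s(f(f(b, 0), 0)), 0), s(b)), s(cons(s(0), 0)))), s(cons(e, 0)))  →  f(cons(cons(0, e), s(f(s(f(f(b, 0), 0)), 0))), s(cons(e, 0)))   [R7 at 1.2]
2. f(cons(cons(0, e), s(f(s(f(f(b, 0), 0)), 0))), s(cons(e, 0)))  →  f(cons(cons(0, e), s(f(f(b, 0), 0))), s(cons(e, 0)))   [R1 at 1.2.1]
3. f(cons(cons(0, e), s(f(f(b, 0), 0))), s(cons(e, 0)))  →  f(cons(cons(0, e), s(f(b, 0))), s(cons(e, 0)))   [R6 at 1.2.1.1]
4. f(cons(cons(0, e), s(f(b, 0))), s(cons(e, 0)))  →  f(cons(cons(0, e), s(b)), s(cons(e, 0)))   [R6 at 1.2.1]
5. f(cons(cons(0, e), s(b)), s(cons(e, 0)))  →  s(cons(0, e))   [R7 at ε]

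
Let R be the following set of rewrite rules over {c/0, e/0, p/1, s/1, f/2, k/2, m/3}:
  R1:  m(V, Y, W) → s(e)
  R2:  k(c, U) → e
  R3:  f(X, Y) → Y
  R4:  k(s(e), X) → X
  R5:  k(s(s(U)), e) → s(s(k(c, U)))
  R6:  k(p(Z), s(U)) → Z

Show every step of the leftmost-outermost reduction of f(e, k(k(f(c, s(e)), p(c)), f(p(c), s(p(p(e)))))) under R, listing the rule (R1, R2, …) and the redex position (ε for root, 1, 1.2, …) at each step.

1. f(e, k(k(f(c, s(e)), p(c)), f(p(c), s(p(p(e))))))  →  k(k(f(c, s(e)), p(c)), f(p(c), s(p(p(e)))))   [R3 at ε]
2. k(k(f(c, s(e)), p(c)), f(p(c), s(p(p(e)))))  →  k(k(s(e), p(c)), f(p(c), s(p(p(e)))))   [R3 at 1.1]
3. k(k(s(e), p(c)), f(p(c), s(p(p(e)))))  →  k(p(c), f(p(c), s(p(p(e)))))   [R4 at 1]
4. k(p(c), f(p(c), s(p(p(e)))))  →  k(p(c), s(p(p(e))))   [R3 at 2]
5. k(p(c), s(p(p(e))))  →  c   [R6 at ε]

c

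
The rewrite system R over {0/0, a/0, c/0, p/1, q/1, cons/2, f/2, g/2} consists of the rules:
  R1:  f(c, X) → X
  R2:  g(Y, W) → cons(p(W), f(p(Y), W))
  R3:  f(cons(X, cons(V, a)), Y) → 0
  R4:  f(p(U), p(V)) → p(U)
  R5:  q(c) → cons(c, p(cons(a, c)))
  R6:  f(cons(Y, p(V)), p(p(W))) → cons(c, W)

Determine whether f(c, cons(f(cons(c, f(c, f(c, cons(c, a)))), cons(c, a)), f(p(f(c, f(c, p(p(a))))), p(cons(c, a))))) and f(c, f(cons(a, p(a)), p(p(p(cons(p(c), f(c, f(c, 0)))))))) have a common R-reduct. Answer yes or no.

Reduce t₁ = f(c, cons(f(cons(c, f(c, f(c, cons(c, a)))), cons(c, a)), f(p(f(c, f(c, p(p(a))))), p(cons(c, a))))):
1. f(c, cons(f(cons(c, f(c, f(c, cons(c, a)))), cons(c, a)), f(p(f(c, f(c, p(p(a))))), p(cons(c, a)))))  →  cons(f(cons(c, f(c, f(c, cons(c, a)))), cons(c, a)), f(p(f(c, f(c, p(p(a))))), p(cons(c, a))))   [R1 at ε]
2. cons(f(cons(c, f(c, f(c, cons(c, a)))), cons(c, a)), f(p(f(c, f(c, p(p(a))))), p(cons(c, a))))  →  cons(f(cons(c, f(c, cons(c, a))), cons(c, a)), f(p(f(c, f(c, p(p(a))))), p(cons(c, a))))   [R1 at 1.1.2]
3. cons(f(cons(c, f(c, cons(c, a))), cons(c, a)), f(p(f(c, f(c, p(p(a))))), p(cons(c, a))))  →  cons(f(cons(c, cons(c, a)), cons(c, a)), f(p(f(c, f(c, p(p(a))))), p(cons(c, a))))   [R1 at 1.1.2]
4. cons(f(cons(c, cons(c, a)), cons(c, a)), f(p(f(c, f(c, p(p(a))))), p(cons(c, a))))  →  cons(0, f(p(f(c, f(c, p(p(a))))), p(cons(c, a))))   [R3 at 1]
5. cons(0, f(p(f(c, f(c, p(p(a))))), p(cons(c, a))))  →  cons(0, p(f(c, f(c, p(p(a))))))   [R4 at 2]
6. cons(0, p(f(c, f(c, p(p(a))))))  →  cons(0, p(f(c, p(p(a)))))   [R1 at 2.1]
7. cons(0, p(f(c, p(p(a)))))  →  cons(0, p(p(p(a))))   [R1 at 2.1]

Reduce t₂ = f(c, f(cons(a, p(a)), p(p(p(cons(p(c), f(c, f(c, 0)))))))):
1. f(c, f(cons(a, p(a)), p(p(p(cons(p(c), f(c, f(c, 0))))))))  →  f(cons(a, p(a)), p(p(p(cons(p(c), f(c, f(c, 0)))))))   [R1 at ε]
2. f(cons(a, p(a)), p(p(p(cons(p(c), f(c, f(c, 0)))))))  →  cons(c, p(cons(p(c), f(c, f(c, 0)))))   [R6 at ε]
3. cons(c, p(cons(p(c), f(c, f(c, 0)))))  →  cons(c, p(cons(p(c), f(c, 0))))   [R1 at 2.1.2]
4. cons(c, p(cons(p(c), f(c, 0))))  →  cons(c, p(cons(p(c), 0)))   [R1 at 2.1.2]

no — NF(t₁) = cons(0, p(p(p(a)))), NF(t₂) = cons(c, p(cons(p(c), 0)))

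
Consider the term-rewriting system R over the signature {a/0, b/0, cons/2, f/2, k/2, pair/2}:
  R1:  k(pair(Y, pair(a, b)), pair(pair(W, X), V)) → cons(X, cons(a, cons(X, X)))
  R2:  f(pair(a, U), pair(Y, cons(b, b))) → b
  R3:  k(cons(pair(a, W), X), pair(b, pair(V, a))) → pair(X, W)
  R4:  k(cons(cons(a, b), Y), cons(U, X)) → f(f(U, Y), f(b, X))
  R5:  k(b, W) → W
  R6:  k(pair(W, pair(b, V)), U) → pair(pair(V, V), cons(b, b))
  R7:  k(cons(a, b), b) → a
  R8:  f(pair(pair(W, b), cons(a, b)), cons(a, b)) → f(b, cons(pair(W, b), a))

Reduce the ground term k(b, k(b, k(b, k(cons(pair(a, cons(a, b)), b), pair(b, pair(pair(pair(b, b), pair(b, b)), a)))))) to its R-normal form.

pair(b, cons(a, b))

1. k(b, k(b, k(b, k(cons(pair(a, cons(a, b)), b), pair(b, pair(pair(pair(b, b), pair(b, b)), a))))))  →  k(b, k(b, k(cons(pair(a, cons(a, b)), b), pair(b, pair(pair(pair(b, b), pair(b, b)), a)))))   [R5 at ε]
2. k(b, k(b, k(cons(pair(a, cons(a, b)), b), pair(b, pair(pair(pair(b, b), pair(b, b)), a)))))  →  k(b, k(cons(pair(a, cons(a, b)), b), pair(b, pair(pair(pair(b, b), pair(b, b)), a))))   [R5 at ε]
3. k(b, k(cons(pair(a, cons(a, b)), b), pair(b, pair(pair(pair(b, b), pair(b, b)), a))))  →  k(cons(pair(a, cons(a, b)), b), pair(b, pair(pair(pair(b, b), pair(b, b)), a)))   [R5 at ε]
4. k(cons(pair(a, cons(a, b)), b), pair(b, pair(pair(pair(b, b), pair(b, b)), a)))  →  pair(b, cons(a, b))   [R3 at ε]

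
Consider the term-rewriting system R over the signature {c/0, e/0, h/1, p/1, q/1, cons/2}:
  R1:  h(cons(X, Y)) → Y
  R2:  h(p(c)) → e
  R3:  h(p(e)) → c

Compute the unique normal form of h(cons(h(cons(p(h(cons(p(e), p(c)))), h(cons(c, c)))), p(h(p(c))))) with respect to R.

p(e)

1. h(cons(h(cons(p(h(cons(p(e), p(c)))), h(cons(c, c)))), p(h(p(c)))))  →  p(h(p(c)))   [R1 at ε]
2. p(h(p(c)))  →  p(e)   [R2 at 1]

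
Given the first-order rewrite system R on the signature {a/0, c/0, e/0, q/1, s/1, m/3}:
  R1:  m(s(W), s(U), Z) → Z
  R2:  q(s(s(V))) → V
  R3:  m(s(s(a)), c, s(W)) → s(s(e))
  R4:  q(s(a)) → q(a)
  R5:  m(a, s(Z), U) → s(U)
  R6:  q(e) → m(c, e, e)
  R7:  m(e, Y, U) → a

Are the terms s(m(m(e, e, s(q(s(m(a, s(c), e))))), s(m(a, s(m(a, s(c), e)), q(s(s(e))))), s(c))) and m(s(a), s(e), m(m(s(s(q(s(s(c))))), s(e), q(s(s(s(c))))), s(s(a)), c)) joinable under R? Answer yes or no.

Reduce t₁ = s(m(m(e, e, s(q(s(m(a, s(c), e))))), s(m(a, s(m(a, s(c), e)), q(s(s(e))))), s(c))):
1. s(m(m(e, e, s(q(s(m(a, s(c), e))))), s(m(a, s(m(a, s(c), e)), q(s(s(e))))), s(c)))  →  s(m(a, s(m(a, s(m(a, s(c), e)), q(s(s(e))))), s(c)))   [R7 at 1.1]
2. s(m(a, s(m(a, s(m(a, s(c), e)), q(s(s(e))))), s(c)))  →  s(s(s(c)))   [R5 at 1]

Reduce t₂ = m(s(a), s(e), m(m(s(s(q(s(s(c))))), s(e), q(s(s(s(c))))), s(s(a)), c)):
1. m(s(a), s(e), m(m(s(s(q(s(s(c))))), s(e), q(s(s(s(c))))), s(s(a)), c))  →  m(m(s(s(q(s(s(c))))), s(e), q(s(s(s(c))))), s(s(a)), c)   [R1 at ε]
2. m(m(s(s(q(s(s(c))))), s(e), q(s(s(s(c))))), s(s(a)), c)  →  m(q(s(s(s(c)))), s(s(a)), c)   [R1 at 1]
3. m(q(s(s(s(c)))), s(s(a)), c)  →  m(s(c), s(s(a)), c)   [R2 at 1]
4. m(s(c), s(s(a)), c)  →  c   [R1 at ε]

no — NF(t₁) = s(s(s(c))), NF(t₂) = c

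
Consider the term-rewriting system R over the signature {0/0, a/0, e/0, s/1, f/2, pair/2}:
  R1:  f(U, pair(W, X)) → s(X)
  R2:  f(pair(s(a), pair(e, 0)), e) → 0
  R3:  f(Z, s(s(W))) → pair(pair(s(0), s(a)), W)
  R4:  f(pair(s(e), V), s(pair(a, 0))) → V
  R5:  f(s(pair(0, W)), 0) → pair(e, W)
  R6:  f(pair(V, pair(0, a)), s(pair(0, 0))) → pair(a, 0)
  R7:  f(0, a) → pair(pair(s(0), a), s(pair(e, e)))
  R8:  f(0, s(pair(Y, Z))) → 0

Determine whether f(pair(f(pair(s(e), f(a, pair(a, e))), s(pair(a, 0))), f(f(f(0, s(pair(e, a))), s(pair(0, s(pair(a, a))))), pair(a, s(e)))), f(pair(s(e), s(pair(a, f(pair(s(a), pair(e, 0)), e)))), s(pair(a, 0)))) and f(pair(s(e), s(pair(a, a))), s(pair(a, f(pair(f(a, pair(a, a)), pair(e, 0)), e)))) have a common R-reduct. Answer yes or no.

Reduce t₁ = f(pair(f(pair(s(e), f(a, pair(a, e))), s(pair(a, 0))), f(f(f(0, s(pair(e, a))), s(pair(0, s(pair(a, a))))), pair(a, s(e)))), f(pair(s(e), s(pair(a, f(pair(s(a), pair(e, 0)), e)))), s(pair(a, 0)))):
1. f(pair(f(pair(s(e), f(a, pair(a, e))), s(pair(a, 0))), f(f(f(0, s(pair(e, a))), s(pair(0, s(pair(a, a))))), pair(a, s(e)))), f(pair(s(e), s(pair(a, f(pair(s(a), pair(e, 0)), e)))), s(pair(a, 0))))  →  f(pair(f(a, pair(a, e)), f(f(f(0, s(pair(e, a))), s(pair(0, s(pair(a, a))))), pair(a, s(e)))), f(pair(s(e), s(pair(a, f(pair(s(a), pair(e, 0)), e)))), s(pair(a, 0))))   [R4 at 1.1]
2. f(pair(f(a, pair(a, e)), f(f(f(0, s(pair(e, a))), s(pair(0, s(pair(a, a))))), pair(a, s(e)))), f(pair(s(e), s(pair(a, f(pair(s(a), pair(e, 0)), e)))), s(pair(a, 0))))  →  f(pair(s(e), f(f(f(0, s(pair(e, a))), s(pair(0, s(pair(a, a))))), pair(a, s(e)))), f(pair(s(e), s(pair(a, f(pair(s(a), pair(e, 0)), e)))), s(pair(a, 0))))   [R1 at 1.1]
3. f(pair(s(e), f(f(f(0, s(pair(e, a))), s(pair(0, s(pair(a, a))))), pair(a, s(e)))), f(pair(s(e), s(pair(a, f(pair(s(a), pair(e, 0)), e)))), s(pair(a, 0))))  →  f(pair(s(e), s(s(e))), f(pair(s(e), s(pair(a, f(pair(s(a), pair(e, 0)), e)))), s(pair(a, 0))))   [R1 at 1.2]
4. f(pair(s(e), s(s(e))), f(pair(s(e), s(pair(a, f(pair(s(a), pair(e, 0)), e)))), s(pair(a, 0))))  →  f(pair(s(e), s(s(e))), s(pair(a, f(pair(s(a), pair(e, 0)), e))))   [R4 at 2]
5. f(pair(s(e), s(s(e))), s(pair(a, f(pair(s(a), pair(e, 0)), e))))  →  f(pair(s(e), s(s(e))), s(pair(a, 0)))   [R2 at 2.1.2]
6. f(pair(s(e), s(s(e))), s(pair(a, 0)))  →  s(s(e))   [R4 at ε]

Reduce t₂ = f(pair(s(e), s(pair(a, a))), s(pair(a, f(pair(f(a, pair(a, a)), pair(e, 0)), e)))):
1. f(pair(s(e), s(pair(a, a))), s(pair(a, f(pair(f(a, pair(a, a)), pair(e, 0)), e))))  →  f(pair(s(e), s(pair(a, a))), s(pair(a, f(pair(s(a), pair(e, 0)), e))))   [R1 at 2.1.2.1.1]
2. f(pair(s(e), s(pair(a, a))), s(pair(a, f(pair(s(a), pair(e, 0)), e))))  →  f(pair(s(e), s(pair(a, a))), s(pair(a, 0)))   [R2 at 2.1.2]
3. f(pair(s(e), s(pair(a, a))), s(pair(a, 0)))  →  s(pair(a, a))   [R4 at ε]

no — NF(t₁) = s(s(e)), NF(t₂) = s(pair(a, a))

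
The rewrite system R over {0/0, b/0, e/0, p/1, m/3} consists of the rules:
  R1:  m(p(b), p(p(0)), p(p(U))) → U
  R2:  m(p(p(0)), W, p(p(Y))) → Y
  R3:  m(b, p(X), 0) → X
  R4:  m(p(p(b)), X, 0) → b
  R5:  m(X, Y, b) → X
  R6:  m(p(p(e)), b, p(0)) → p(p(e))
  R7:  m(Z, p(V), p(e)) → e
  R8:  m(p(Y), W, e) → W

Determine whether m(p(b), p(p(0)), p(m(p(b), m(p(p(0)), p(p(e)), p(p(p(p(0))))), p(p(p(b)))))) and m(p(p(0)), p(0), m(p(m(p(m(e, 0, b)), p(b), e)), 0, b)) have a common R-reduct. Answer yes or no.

Reduce t₁ = m(p(b), p(p(0)), p(m(p(b), m(p(p(0)), p(p(e)), p(p(p(p(0))))), p(p(p(b)))))):
1. m(p(b), p(p(0)), p(m(p(b), m(p(p(0)), p(p(e)), p(p(p(p(0))))), p(p(p(b))))))  →  m(p(b), p(p(0)), p(m(p(b), p(p(0)), p(p(p(b))))))   [R2 at 3.1.2]
2. m(p(b), p(p(0)), p(m(p(b), p(p(0)), p(p(p(b))))))  →  m(p(b), p(p(0)), p(p(b)))   [R1 at 3.1]
3. m(p(b), p(p(0)), p(p(b)))  →  b   [R1 at ε]

Reduce t₂ = m(p(p(0)), p(0), m(p(m(p(m(e, 0, b)), p(b), e)), 0, b)):
1. m(p(p(0)), p(0), m(p(m(p(m(e, 0, b)), p(b), e)), 0, b))  →  m(p(p(0)), p(0), p(m(p(m(e, 0, b)), p(b), e)))   [R5 at 3]
2. m(p(p(0)), p(0), p(m(p(m(e, 0, b)), p(b), e)))  →  m(p(p(0)), p(0), p(p(b)))   [R8 at 3.1]
3. m(p(p(0)), p(0), p(p(b)))  →  b   [R2 at ε]

yes — NF(t₁) = b, NF(t₂) = b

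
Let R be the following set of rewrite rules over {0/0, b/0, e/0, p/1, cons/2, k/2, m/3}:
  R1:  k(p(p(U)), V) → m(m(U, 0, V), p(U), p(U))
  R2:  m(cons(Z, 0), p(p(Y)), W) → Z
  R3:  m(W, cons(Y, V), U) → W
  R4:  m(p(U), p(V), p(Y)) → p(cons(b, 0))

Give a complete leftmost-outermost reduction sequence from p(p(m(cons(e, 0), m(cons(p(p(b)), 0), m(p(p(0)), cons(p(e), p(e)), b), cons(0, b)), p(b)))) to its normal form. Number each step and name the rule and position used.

1. p(p(m(cons(e, 0), m(cons(p(p(b)), 0), m(p(p(0)), cons(p(e), p(e)), b), cons(0, b)), p(b))))  →  p(p(m(cons(e, 0), m(cons(p(p(b)), 0), p(p(0)), cons(0, b)), p(b))))   [R3 at 1.1.2.2]
2. p(p(m(cons(e, 0), m(cons(p(p(b)), 0), p(p(0)), cons(0, b)), p(b))))  →  p(p(m(cons(e, 0), p(p(b)), p(b))))   [R2 at 1.1.2]
3. p(p(m(cons(e, 0), p(p(b)), p(b))))  →  p(p(e))   [R2 at 1.1]

p(p(e))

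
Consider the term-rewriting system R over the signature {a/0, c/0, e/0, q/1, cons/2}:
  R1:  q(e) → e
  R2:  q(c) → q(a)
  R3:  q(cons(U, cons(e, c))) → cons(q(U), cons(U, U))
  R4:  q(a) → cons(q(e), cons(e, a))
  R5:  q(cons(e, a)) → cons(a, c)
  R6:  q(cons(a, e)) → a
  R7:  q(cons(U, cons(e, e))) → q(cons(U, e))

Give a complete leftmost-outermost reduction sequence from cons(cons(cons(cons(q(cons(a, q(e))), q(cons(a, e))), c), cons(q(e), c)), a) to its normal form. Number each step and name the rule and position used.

cons(cons(cons(cons(a, a), c), cons(e, c)), a)

1. cons(cons(cons(cons(q(cons(a, q(e))), q(cons(a, e))), c), cons(q(e), c)), a)  →  cons(cons(cons(cons(q(cons(a, e)), q(cons(a, e))), c), cons(q(e), c)), a)   [R1 at 1.1.1.1.1.2]
2. cons(cons(cons(cons(q(cons(a, e)), q(cons(a, e))), c), cons(q(e), c)), a)  →  cons(cons(cons(cons(a, q(cons(a, e))), c), cons(q(e), c)), a)   [R6 at 1.1.1.1]
3. cons(cons(cons(cons(a, q(cons(a, e))), c), cons(q(e), c)), a)  →  cons(cons(cons(cons(a, a), c), cons(q(e), c)), a)   [R6 at 1.1.1.2]
4. cons(cons(cons(cons(a, a), c), cons(q(e), c)), a)  →  cons(cons(cons(cons(a, a), c), cons(e, c)), a)   [R1 at 1.2.1]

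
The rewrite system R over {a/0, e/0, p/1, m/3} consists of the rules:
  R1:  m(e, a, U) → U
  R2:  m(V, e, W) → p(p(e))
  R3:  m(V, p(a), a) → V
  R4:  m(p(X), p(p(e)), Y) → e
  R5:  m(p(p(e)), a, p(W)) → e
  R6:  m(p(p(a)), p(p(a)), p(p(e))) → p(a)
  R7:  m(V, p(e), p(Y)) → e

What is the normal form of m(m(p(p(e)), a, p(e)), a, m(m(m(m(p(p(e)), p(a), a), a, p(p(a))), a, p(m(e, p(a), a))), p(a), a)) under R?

1. m(m(p(p(e)), a, p(e)), a, m(m(m(m(p(p(e)), p(a), a), a, p(p(a))), a, p(m(e, p(a), a))), p(a), a))  →  m(e, a, m(m(m(m(p(p(e)), p(a), a), a, p(p(a))), a, p(m(e, p(a), a))), p(a), a))   [R5 at 1]
2. m(e, a, m(m(m(m(p(p(e)), p(a), a), a, p(p(a))), a, p(m(e, p(a), a))), p(a), a))  →  m(m(m(m(p(p(e)), p(a), a), a, p(p(a))), a, p(m(e, p(a), a))), p(a), a)   [R1 at ε]
3. m(m(m(m(p(p(e)), p(a), a), a, p(p(a))), a, p(m(e, p(a), a))), p(a), a)  →  m(m(m(p(p(e)), p(a), a), a, p(p(a))), a, p(m(e, p(a), a)))   [R3 at ε]
4. m(m(m(p(p(e)), p(a), a), a, p(p(a))), a, p(m(e, p(a), a)))  →  m(m(p(p(e)), a, p(p(a))), a, p(m(e, p(a), a)))   [R3 at 1.1]
5. m(m(p(p(e)), a, p(p(a))), a, p(m(e, p(a), a)))  →  m(e, a, p(m(e, p(a), a)))   [R5 at 1]
6. m(e, a, p(m(e, p(a), a)))  →  p(m(e, p(a), a))   [R1 at ε]
7. p(m(e, p(a), a))  →  p(e)   [R3 at 1]

p(e)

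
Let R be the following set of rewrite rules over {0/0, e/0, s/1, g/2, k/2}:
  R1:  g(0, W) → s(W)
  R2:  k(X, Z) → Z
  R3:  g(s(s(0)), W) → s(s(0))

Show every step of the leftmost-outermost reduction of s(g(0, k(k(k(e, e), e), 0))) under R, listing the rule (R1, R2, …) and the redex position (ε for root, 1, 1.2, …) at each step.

s(s(0))

1. s(g(0, k(k(k(e, e), e), 0)))  →  s(s(k(k(k(e, e), e), 0)))   [R1 at 1]
2. s(s(k(k(k(e, e), e), 0)))  →  s(s(0))   [R2 at 1.1]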